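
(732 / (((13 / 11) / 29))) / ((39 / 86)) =6693896 / 169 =39608.85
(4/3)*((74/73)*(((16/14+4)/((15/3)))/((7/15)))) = 2.98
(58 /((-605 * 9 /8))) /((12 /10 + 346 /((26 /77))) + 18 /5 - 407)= -3016 /22031559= -0.00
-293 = -293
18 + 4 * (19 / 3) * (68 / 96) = 647 / 18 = 35.94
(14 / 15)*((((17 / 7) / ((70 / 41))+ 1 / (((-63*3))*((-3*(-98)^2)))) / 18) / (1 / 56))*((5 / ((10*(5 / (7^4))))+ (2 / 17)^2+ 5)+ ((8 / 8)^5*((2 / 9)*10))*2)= 251393655961577 / 243889592625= 1030.77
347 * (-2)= -694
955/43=22.21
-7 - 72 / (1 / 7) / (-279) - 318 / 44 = -8471 / 682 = -12.42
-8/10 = -4/5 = -0.80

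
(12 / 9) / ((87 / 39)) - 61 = -5255 / 87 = -60.40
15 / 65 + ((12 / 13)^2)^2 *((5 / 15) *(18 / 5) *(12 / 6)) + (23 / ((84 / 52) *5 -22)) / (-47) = 2439860704 / 1214842135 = 2.01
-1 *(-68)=68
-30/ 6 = -5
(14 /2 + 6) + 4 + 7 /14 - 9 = 17 /2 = 8.50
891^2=793881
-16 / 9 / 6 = -8 / 27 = -0.30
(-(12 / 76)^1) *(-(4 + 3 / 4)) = 3 / 4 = 0.75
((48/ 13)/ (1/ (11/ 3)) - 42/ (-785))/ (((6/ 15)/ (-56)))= -3883768/ 2041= -1902.88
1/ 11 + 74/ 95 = 909/ 1045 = 0.87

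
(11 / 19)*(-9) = -99 / 19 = -5.21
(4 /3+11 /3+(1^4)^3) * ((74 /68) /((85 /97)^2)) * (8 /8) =1044399 /122825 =8.50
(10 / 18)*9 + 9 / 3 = 8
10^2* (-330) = -33000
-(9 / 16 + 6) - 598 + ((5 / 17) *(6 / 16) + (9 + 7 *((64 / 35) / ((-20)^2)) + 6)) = -20040287 / 34000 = -589.42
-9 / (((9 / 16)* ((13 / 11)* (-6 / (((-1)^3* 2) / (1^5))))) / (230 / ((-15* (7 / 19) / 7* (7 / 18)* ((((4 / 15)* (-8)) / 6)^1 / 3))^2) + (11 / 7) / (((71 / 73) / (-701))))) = -211341720623 / 271362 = -778818.41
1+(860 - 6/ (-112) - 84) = 43515/ 56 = 777.05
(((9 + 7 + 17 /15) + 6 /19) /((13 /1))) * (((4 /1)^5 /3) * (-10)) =-10184704 /2223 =-4581.51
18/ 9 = 2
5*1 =5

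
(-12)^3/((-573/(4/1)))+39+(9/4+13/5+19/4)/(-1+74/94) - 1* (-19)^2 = -1695398/4775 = -355.06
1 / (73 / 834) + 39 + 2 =3827 / 73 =52.42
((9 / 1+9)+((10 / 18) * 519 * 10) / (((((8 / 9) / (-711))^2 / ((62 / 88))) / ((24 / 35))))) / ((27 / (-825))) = -3049997824975 / 112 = -27232123437.28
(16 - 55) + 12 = -27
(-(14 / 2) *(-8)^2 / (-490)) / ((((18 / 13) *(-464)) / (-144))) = 208 / 1015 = 0.20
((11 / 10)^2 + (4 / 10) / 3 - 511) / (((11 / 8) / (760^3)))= -5369449077760 / 33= -162710578113.94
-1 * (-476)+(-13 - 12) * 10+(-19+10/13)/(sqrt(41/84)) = 226 - 474 * sqrt(861)/533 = 199.91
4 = 4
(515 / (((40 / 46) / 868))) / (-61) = -514073 / 61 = -8427.43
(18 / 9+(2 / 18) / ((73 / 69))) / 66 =461 / 14454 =0.03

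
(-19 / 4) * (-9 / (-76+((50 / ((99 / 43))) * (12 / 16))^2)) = 186219 / 824569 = 0.23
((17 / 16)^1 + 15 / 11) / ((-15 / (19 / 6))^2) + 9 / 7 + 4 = 53826229 / 9979200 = 5.39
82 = 82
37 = 37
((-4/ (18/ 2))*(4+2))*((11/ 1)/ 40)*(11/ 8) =-121/ 120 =-1.01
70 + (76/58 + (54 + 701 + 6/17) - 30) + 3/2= 786989/986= 798.16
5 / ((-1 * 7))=-5 / 7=-0.71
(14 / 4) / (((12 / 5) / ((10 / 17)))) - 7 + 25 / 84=-1391 / 238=-5.84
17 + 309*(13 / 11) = 4204 / 11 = 382.18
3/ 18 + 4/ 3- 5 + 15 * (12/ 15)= 17/ 2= 8.50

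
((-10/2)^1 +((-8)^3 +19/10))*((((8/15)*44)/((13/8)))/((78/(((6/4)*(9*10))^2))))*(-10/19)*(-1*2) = -5874612480/3211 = -1829527.40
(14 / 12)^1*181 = 1267 / 6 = 211.17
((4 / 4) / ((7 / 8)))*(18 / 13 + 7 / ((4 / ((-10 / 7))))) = -116 / 91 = -1.27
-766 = -766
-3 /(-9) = 1 /3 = 0.33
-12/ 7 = -1.71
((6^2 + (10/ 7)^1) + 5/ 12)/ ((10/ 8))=3179/ 105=30.28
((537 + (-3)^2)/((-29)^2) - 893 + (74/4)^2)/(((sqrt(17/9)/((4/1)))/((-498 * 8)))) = 22117642128 * sqrt(17)/14297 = 6378497.22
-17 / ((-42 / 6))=17 / 7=2.43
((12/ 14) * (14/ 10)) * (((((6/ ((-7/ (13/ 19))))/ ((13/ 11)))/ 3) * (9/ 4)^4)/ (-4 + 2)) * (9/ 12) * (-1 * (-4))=649539/ 85120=7.63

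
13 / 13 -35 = -34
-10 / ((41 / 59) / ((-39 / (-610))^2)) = -89739 / 1525610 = -0.06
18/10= 9/5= 1.80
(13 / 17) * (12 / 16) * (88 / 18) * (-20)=-2860 / 51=-56.08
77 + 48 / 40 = 391 / 5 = 78.20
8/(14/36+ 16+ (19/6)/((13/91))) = 72/347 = 0.21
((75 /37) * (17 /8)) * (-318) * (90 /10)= -1824525 /148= -12327.87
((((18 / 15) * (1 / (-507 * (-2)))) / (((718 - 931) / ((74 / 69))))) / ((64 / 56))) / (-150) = 259 / 7451379000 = 0.00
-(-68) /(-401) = -68 /401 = -0.17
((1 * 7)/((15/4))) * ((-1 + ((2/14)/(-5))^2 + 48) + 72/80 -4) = 81.95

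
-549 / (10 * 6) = -183 / 20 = -9.15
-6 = -6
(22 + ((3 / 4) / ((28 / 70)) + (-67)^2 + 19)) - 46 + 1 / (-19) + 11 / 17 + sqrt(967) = sqrt(967) + 11593037 / 2584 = 4517.57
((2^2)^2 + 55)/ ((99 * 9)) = 71/ 891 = 0.08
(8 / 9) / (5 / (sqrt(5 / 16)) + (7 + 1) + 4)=1 / 6 - sqrt(5) / 18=0.04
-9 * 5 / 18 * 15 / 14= -75 / 28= -2.68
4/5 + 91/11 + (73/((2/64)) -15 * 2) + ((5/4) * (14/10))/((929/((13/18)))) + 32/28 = 59646940819/25751880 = 2316.22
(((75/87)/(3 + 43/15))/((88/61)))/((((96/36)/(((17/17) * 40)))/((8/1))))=343125/28072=12.22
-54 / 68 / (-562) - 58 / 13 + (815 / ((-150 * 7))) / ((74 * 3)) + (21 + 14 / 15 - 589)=-827332562963 / 1447574310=-571.53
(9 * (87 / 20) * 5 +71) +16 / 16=1071 / 4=267.75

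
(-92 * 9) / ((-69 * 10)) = 6 / 5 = 1.20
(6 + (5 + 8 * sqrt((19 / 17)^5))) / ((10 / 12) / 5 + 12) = 17328 * sqrt(323) / 358649 + 66 / 73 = 1.77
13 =13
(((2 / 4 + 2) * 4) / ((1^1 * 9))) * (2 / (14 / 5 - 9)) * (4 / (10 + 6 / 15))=-500 / 3627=-0.14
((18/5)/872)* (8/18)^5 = 256/3575745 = 0.00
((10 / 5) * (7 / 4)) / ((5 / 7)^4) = 16807 / 1250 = 13.45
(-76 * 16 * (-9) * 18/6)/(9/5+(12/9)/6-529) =-738720/11857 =-62.30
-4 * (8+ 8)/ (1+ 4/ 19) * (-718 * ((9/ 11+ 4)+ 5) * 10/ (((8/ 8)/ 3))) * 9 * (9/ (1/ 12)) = 2749598576640/ 253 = 10867978563.79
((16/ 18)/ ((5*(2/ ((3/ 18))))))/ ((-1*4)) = -1/ 270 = -0.00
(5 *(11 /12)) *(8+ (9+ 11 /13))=3190 /39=81.79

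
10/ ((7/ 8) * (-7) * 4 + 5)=-20/ 39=-0.51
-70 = -70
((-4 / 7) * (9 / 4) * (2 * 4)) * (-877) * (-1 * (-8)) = 505152 / 7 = 72164.57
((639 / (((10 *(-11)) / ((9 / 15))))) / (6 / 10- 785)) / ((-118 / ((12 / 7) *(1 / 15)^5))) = -71 / 835202156250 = -0.00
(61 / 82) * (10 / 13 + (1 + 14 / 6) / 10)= 2623 / 3198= 0.82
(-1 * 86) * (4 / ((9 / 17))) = -5848 / 9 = -649.78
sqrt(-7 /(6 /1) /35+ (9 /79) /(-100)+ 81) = 9.00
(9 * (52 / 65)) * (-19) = -684 / 5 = -136.80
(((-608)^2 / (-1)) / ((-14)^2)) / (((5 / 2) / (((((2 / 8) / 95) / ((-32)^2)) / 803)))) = -0.00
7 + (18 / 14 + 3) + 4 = 107 / 7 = 15.29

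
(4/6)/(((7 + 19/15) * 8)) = 5/496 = 0.01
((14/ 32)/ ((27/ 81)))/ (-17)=-21/ 272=-0.08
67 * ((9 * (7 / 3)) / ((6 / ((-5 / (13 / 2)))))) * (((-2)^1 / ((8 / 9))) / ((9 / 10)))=11725 / 26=450.96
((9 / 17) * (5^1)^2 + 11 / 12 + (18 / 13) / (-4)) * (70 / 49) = 183065 / 9282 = 19.72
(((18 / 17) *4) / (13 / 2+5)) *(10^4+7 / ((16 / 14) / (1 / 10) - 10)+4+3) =313416 / 85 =3687.25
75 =75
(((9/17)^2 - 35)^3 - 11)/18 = -2325.79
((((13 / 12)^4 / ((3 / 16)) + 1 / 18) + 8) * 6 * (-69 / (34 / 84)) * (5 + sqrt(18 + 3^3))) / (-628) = 48204205 / 384336 + 9640841 * sqrt(5) / 128112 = 293.69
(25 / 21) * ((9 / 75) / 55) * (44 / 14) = 2 / 245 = 0.01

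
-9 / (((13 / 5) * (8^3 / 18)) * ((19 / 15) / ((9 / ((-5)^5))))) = 2187 / 7904000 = 0.00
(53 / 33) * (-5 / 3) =-265 / 99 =-2.68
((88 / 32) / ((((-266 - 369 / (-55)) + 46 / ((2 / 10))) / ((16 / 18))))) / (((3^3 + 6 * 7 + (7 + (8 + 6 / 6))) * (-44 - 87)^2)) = -242 / 4229894763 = -0.00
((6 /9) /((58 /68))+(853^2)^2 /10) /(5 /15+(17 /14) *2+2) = 322413647845289 /29000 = 11117711994.67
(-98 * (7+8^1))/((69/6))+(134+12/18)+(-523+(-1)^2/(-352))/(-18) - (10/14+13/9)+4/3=11925227/340032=35.07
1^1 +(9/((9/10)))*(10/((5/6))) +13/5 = 618/5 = 123.60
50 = 50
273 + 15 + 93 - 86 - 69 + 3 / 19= 4297 / 19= 226.16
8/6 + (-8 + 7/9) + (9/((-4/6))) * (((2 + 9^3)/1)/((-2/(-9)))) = -1598909/36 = -44414.14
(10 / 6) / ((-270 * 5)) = -1 / 810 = -0.00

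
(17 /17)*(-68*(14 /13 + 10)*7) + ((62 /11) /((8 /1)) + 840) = -2535053 /572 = -4431.91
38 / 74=19 / 37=0.51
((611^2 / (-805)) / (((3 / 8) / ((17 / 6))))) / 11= -25385828 / 79695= -318.54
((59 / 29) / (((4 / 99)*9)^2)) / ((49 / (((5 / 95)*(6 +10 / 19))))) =221309 / 2051924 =0.11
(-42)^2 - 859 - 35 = 870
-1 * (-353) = 353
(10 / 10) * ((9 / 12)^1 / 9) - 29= -347 / 12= -28.92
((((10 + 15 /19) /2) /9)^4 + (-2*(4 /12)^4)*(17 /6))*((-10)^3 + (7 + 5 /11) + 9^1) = -8752822011619 /150486350256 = -58.16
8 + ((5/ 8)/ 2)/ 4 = 517/ 64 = 8.08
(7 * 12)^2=7056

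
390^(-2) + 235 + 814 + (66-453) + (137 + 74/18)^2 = 28164221809/1368900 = 20574.35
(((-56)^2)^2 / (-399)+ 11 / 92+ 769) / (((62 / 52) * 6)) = -1627861469 / 487692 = -3337.89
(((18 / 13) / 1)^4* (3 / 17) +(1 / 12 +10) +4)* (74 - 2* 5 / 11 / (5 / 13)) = 16909473133 / 16022721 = 1055.34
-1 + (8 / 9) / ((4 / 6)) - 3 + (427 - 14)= 1231 / 3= 410.33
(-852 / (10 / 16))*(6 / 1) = -8179.20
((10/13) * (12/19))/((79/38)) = 240/1027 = 0.23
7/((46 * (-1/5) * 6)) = -35/276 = -0.13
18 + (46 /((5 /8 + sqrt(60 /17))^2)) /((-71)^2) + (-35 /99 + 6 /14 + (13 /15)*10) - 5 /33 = 216691583423807 /8148193684785 - 1601536*sqrt(255) /11757855245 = 26.59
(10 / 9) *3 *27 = 90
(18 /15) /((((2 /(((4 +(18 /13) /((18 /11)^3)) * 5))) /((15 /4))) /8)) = 90895 /234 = 388.44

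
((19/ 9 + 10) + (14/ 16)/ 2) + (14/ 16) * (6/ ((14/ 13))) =2509/ 144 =17.42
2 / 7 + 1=1.29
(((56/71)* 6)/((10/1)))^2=28224/126025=0.22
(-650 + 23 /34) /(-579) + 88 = 584815 /6562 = 89.12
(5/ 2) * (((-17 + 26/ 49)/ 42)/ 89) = -1345/ 122108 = -0.01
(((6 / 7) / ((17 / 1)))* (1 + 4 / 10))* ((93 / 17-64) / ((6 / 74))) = -14726 / 289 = -50.96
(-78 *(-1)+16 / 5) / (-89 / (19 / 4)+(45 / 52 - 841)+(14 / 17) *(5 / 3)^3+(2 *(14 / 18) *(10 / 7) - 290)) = -184117752 / 2591336275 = -0.07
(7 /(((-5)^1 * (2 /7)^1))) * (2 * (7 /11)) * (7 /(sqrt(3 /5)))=-2401 * sqrt(15) /165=-56.36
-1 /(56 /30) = -15 /28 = -0.54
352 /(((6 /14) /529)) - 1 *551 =1301803 /3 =433934.33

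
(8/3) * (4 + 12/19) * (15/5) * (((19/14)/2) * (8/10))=704/35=20.11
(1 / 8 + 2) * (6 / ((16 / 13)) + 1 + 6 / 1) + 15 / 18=5005 / 192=26.07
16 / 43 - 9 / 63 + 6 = 1875 / 301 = 6.23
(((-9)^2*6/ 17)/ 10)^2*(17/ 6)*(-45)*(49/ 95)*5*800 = -694416240/ 323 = -2149895.48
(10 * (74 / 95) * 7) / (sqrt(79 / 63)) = 3108 * sqrt(553) / 1501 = 48.69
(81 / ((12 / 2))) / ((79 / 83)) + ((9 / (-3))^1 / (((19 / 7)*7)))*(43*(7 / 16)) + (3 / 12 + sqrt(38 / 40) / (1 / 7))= 7*sqrt(95) / 10 + 275299 / 24016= 18.29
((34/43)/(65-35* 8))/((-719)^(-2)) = -17576674/9245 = -1901.21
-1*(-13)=13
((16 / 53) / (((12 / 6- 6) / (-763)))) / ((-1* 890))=-1526 / 23585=-0.06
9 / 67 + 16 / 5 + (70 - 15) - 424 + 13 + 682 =329.33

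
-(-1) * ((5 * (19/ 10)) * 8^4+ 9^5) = 97961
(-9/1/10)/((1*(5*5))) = -9/250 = -0.04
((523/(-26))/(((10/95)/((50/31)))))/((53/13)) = -248425/3286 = -75.60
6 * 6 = 36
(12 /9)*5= 20 /3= 6.67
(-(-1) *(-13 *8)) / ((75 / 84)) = -2912 / 25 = -116.48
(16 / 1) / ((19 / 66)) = 1056 / 19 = 55.58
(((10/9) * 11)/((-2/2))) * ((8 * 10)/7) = -8800/63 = -139.68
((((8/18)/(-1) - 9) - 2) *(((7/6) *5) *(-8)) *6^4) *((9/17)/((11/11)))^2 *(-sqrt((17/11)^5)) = -56064960 *sqrt(187)/1331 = -576015.63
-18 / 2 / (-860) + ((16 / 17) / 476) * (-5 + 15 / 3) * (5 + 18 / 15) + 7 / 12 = 0.59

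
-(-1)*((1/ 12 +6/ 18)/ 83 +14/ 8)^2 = 190969/ 62001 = 3.08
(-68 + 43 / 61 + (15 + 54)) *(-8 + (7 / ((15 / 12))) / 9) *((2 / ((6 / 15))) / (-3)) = 34528 / 1647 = 20.96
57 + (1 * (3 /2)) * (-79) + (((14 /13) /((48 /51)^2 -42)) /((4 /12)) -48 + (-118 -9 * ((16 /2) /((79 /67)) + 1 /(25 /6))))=-88715028731 /305070350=-290.80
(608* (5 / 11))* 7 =21280 / 11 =1934.55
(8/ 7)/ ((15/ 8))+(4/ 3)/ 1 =68/ 35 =1.94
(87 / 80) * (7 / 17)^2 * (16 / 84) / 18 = 203 / 104040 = 0.00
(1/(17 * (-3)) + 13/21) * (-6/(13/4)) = -1712/1547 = -1.11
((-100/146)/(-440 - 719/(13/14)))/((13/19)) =475/576189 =0.00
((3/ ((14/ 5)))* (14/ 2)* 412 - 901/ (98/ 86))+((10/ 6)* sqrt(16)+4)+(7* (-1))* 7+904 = 465254/ 147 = 3164.99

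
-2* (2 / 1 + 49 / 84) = -31 / 6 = -5.17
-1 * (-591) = 591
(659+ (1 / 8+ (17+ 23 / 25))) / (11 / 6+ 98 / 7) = 42.76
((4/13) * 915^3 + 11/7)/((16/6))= 64349113929/728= 88391640.01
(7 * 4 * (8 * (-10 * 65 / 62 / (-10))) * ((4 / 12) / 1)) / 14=520 / 93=5.59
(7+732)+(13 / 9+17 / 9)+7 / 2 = 4475 / 6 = 745.83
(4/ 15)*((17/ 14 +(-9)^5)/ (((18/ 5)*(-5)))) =874.78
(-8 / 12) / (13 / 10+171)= -20 / 5169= -0.00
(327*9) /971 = 2943 /971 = 3.03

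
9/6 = 3/2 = 1.50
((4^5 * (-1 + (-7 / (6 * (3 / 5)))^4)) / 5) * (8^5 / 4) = 731722022912 / 32805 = 22305198.08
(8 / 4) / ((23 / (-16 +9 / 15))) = -154 / 115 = -1.34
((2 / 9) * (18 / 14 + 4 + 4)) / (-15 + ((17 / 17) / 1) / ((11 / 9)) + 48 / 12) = -715 / 3528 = -0.20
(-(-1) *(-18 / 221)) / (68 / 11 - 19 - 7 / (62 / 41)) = 12276 / 2629679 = 0.00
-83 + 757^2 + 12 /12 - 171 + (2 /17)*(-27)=572792.82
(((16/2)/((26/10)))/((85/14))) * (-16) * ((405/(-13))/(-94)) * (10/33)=-1209600/1485341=-0.81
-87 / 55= -1.58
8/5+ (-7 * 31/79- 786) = -310923/395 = -787.15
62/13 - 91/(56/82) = -6681/52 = -128.48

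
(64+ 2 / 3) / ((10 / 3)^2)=291 / 50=5.82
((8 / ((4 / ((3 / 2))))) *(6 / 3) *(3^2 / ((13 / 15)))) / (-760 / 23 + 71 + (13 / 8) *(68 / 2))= 14904 / 22295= 0.67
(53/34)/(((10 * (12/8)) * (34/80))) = 212/867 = 0.24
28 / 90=14 / 45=0.31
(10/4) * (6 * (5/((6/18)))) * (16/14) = 1800/7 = 257.14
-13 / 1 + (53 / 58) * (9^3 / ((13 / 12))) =226921 / 377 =601.91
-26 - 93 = -119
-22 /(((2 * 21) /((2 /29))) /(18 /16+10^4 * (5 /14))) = -2200693 /17052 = -129.06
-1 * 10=-10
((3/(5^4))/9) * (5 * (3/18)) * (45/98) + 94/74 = 230337/181300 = 1.27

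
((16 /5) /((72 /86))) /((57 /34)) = 5848 /2565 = 2.28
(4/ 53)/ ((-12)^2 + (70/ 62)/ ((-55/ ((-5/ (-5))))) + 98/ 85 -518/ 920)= 0.00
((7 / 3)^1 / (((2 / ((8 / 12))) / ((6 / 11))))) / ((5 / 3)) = 14 / 55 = 0.25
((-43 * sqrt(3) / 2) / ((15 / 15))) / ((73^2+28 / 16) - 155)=-0.01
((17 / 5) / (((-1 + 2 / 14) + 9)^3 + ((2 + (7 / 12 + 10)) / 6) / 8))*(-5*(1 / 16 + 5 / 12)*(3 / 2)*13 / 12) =-5230407 / 213445922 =-0.02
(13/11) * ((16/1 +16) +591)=8099/11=736.27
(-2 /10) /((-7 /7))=1 /5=0.20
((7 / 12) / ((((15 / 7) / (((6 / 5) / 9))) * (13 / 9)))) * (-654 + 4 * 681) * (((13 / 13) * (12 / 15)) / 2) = 6762 / 325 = 20.81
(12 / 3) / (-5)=-4 / 5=-0.80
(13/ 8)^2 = 169/ 64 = 2.64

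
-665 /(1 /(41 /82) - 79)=95 /11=8.64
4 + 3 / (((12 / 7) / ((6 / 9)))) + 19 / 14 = 137 / 21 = 6.52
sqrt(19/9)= 1.45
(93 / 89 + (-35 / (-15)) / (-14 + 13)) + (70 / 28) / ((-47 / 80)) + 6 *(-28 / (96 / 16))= -420940 / 12549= -33.54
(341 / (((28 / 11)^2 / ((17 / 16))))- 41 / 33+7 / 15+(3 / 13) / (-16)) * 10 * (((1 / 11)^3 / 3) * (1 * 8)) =1.10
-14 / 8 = -7 / 4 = -1.75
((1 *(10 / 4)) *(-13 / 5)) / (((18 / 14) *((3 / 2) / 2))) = -182 / 27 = -6.74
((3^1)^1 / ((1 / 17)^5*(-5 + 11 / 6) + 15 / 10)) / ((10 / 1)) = 12778713 / 63893470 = 0.20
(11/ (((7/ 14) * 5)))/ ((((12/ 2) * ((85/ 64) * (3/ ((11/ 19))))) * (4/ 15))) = 1936/ 4845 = 0.40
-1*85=-85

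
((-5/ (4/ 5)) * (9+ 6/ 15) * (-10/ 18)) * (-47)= -55225/ 36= -1534.03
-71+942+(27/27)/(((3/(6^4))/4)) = 2599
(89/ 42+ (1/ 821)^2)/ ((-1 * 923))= -59989691/ 26129873406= -0.00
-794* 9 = -7146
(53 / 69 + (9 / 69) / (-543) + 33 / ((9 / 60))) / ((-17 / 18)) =-16543020 / 70771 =-233.75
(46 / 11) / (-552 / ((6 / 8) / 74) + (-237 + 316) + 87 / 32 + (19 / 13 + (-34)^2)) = -832 / 10589425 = -0.00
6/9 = 2/3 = 0.67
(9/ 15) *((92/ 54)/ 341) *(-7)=-322/ 15345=-0.02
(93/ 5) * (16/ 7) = 1488/ 35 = 42.51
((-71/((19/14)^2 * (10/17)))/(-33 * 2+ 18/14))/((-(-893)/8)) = 6624016/730174845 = 0.01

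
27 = 27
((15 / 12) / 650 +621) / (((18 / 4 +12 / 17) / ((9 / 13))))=16468971 / 199420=82.58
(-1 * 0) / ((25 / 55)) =0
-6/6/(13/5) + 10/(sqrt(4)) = 4.62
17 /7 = 2.43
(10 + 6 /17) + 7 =295 /17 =17.35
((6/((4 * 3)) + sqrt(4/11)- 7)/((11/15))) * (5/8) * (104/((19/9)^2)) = -1026675/7942 + 157950 * sqrt(11)/43681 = -117.28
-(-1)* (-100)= -100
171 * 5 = 855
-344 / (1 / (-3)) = 1032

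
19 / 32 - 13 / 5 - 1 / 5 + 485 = 77247 / 160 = 482.79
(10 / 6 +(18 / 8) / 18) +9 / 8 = 2.92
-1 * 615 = -615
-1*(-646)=646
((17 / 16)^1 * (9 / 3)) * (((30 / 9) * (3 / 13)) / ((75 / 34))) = 289 / 260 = 1.11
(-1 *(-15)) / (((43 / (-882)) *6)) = -2205 / 43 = -51.28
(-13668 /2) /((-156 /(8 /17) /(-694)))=-185992 /13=-14307.08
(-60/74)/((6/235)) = -1175/37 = -31.76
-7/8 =-0.88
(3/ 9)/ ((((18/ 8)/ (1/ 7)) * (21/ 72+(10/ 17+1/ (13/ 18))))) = 7072/ 756693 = 0.01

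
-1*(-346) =346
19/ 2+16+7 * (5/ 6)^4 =37423/ 1296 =28.88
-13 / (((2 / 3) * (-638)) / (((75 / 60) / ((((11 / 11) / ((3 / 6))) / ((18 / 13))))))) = 135 / 5104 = 0.03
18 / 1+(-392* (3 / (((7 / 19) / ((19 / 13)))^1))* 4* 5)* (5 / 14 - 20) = 1832787.23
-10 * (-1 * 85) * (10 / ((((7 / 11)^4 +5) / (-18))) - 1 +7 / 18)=-3419019175 / 113409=-30147.69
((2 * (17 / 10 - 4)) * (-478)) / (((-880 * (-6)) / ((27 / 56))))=0.20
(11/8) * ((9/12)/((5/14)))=2.89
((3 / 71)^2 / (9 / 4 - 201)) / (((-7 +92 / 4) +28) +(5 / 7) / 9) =-756 / 3709697105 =-0.00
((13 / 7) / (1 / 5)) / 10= 0.93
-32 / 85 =-0.38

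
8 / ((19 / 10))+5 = 175 / 19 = 9.21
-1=-1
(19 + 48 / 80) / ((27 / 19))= 1862 / 135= 13.79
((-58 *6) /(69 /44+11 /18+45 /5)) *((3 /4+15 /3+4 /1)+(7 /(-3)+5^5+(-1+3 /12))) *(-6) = 2589412320 /4427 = 584913.56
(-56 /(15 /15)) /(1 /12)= -672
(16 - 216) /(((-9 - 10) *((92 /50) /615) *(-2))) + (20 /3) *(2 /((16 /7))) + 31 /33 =-16847387 /9614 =-1752.38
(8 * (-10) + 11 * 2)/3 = -58/3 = -19.33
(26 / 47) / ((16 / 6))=39 / 188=0.21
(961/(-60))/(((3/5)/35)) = -33635/36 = -934.31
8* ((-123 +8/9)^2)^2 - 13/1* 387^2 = 11657491797491/6561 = 1776785824.95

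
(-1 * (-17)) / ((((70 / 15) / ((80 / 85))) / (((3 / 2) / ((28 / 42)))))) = 54 / 7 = 7.71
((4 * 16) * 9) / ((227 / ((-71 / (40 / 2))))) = -10224 / 1135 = -9.01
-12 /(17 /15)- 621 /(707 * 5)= -646857 /60095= -10.76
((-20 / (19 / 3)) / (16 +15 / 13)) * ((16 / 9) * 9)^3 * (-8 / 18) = 4259840 / 12711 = 335.13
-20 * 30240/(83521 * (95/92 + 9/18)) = -18547200/3925487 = -4.72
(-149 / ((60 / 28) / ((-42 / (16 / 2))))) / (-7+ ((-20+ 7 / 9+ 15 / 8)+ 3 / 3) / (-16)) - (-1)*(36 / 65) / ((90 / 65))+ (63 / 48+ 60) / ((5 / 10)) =17069423 / 275480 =61.96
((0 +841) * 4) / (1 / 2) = 6728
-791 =-791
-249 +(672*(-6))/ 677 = -254.96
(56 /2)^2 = 784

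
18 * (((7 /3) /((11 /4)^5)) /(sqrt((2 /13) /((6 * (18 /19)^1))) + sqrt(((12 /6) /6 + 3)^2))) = 100638720 /1253137831-129024 * sqrt(1482) /1253137831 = 0.08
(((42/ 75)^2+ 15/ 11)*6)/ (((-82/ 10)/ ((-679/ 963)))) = 15659098/ 18096375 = 0.87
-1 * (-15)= 15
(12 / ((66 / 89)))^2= 31684 / 121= 261.85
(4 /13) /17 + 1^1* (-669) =-147845 /221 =-668.98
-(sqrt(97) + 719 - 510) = -209 - sqrt(97) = -218.85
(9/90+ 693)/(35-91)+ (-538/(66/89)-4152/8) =-23226803/18480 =-1256.86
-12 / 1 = -12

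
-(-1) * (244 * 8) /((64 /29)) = 1769 /2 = 884.50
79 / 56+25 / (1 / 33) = 826.41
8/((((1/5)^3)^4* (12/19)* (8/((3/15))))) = 927734375/12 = 77311197.92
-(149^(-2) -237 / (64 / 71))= 262.92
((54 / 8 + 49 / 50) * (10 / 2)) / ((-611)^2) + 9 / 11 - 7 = -507708057 / 82130620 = -6.18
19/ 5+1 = 24/ 5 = 4.80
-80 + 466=386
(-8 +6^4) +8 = 1296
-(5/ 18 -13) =229/ 18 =12.72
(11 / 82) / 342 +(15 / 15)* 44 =1233947 / 28044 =44.00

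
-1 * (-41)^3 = 68921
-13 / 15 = -0.87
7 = 7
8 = 8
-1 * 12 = -12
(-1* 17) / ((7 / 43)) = -731 / 7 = -104.43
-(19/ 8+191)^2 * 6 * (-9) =64616643/ 32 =2019270.09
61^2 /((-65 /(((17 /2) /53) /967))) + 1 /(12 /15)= 16530061 /13325260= 1.24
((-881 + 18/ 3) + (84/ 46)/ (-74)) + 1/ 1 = -743795/ 851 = -874.02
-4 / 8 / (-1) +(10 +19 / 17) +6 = 599 / 34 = 17.62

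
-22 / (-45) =22 / 45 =0.49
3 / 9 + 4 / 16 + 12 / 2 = 79 / 12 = 6.58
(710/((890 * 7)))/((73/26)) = 1846/45479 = 0.04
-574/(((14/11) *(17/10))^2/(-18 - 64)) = 20340100/2023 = 10054.42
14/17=0.82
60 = 60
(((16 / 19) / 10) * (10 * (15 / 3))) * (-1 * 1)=-80 / 19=-4.21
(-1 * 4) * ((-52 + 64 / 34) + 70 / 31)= 100888 / 527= 191.44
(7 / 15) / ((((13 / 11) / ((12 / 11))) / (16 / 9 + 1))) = 140 / 117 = 1.20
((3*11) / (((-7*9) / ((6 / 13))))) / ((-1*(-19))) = -22 / 1729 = -0.01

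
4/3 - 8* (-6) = 148/3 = 49.33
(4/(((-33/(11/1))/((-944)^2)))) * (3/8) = -445568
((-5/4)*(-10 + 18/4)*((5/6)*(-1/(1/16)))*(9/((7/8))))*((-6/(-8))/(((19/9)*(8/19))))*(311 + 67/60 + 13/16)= -15932565/64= -248946.33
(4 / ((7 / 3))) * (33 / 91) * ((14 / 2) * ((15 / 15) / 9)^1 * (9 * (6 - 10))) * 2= -3168 / 91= -34.81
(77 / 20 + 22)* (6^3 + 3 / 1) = 113223 / 20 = 5661.15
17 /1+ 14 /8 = 75 /4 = 18.75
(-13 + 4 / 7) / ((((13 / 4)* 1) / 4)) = -15.30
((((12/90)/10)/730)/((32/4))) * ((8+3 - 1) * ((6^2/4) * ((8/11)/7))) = 3/140525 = 0.00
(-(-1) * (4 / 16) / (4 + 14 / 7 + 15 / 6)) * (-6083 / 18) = -6083 / 612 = -9.94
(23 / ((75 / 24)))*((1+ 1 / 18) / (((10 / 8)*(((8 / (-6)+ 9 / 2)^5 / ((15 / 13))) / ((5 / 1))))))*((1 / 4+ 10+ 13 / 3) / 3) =927360 / 1694173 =0.55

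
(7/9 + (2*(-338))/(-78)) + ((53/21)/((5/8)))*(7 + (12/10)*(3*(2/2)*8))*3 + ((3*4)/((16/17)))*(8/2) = 778264/1575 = 494.14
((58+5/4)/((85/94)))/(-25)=-11139/4250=-2.62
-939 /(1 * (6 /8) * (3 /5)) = -6260 /3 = -2086.67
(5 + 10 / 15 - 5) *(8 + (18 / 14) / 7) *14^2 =3208 / 3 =1069.33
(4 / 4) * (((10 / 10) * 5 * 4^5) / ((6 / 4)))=10240 / 3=3413.33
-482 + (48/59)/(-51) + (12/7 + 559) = 552541/7021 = 78.70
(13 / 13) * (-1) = -1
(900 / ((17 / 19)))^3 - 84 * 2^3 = 5000207698464 / 4913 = 1017750396.59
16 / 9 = 1.78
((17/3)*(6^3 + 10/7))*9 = 77622/7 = 11088.86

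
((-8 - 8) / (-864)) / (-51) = -1 / 2754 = -0.00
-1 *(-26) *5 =130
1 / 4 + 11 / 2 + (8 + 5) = 75 / 4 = 18.75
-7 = -7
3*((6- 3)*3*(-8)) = -216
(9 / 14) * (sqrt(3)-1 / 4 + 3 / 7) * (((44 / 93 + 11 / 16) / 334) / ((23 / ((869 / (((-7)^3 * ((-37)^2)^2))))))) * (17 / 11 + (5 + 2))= -19237053 * sqrt(3) / 17145692699482592-96185265 / 480079395585512576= -0.00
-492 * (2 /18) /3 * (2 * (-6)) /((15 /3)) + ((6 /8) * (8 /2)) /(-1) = 611 /15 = 40.73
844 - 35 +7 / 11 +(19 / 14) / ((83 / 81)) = 10365701 / 12782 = 810.96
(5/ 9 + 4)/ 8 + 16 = 1193/ 72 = 16.57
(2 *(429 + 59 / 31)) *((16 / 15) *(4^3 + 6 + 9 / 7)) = 213300544 / 3255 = 65530.12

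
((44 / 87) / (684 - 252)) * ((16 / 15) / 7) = 44 / 246645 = 0.00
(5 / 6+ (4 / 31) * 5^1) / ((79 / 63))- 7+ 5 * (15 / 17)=-117337 / 83266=-1.41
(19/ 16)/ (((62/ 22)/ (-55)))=-23.18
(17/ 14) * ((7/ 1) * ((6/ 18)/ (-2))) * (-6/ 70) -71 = -9923/ 140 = -70.88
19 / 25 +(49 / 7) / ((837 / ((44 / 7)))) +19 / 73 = 1638794 / 1527525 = 1.07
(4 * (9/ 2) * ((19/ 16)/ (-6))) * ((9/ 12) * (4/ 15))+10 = 743/ 80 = 9.29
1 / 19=0.05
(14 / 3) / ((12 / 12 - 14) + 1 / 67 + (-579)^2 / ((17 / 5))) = 15946 / 336872835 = 0.00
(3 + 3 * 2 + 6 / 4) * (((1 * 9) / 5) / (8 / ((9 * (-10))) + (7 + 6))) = 243 / 166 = 1.46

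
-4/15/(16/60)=-1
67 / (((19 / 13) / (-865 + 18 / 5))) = -3751397 / 95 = -39488.39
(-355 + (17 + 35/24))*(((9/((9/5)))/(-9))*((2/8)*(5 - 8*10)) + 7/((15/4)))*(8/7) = -5952749/1260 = -4724.40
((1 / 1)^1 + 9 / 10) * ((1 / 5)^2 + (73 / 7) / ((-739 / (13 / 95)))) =46771 / 646625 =0.07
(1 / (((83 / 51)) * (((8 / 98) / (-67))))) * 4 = -167433 / 83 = -2017.27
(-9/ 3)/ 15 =-1/ 5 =-0.20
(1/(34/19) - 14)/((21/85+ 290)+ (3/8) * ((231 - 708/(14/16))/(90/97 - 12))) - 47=-24837575821/527971723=-47.04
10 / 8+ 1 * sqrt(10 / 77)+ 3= sqrt(770) / 77+ 17 / 4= 4.61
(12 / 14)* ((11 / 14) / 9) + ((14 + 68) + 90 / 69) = 83.38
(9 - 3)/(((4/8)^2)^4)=1536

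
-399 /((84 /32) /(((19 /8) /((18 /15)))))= -1805 /6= -300.83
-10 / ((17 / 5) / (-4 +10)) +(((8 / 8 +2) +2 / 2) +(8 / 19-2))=-4918 / 323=-15.23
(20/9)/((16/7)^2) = 245/576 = 0.43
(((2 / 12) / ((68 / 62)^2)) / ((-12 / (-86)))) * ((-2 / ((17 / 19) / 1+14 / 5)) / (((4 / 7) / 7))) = -192358565 / 29214432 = -6.58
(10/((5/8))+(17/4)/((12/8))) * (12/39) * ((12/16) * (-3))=-339/26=-13.04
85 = 85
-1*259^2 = -67081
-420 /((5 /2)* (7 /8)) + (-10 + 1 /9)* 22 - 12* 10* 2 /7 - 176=-39050 /63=-619.84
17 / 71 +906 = 906.24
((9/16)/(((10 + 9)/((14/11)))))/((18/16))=7/209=0.03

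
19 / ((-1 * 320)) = -19 / 320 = -0.06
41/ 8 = 5.12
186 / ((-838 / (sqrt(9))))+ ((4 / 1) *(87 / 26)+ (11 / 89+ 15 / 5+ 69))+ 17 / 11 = 460672675 / 5332613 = 86.39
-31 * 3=-93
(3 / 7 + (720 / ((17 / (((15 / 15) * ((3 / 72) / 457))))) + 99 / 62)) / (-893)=-6841971 / 3010969178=-0.00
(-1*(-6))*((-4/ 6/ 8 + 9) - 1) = 95/ 2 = 47.50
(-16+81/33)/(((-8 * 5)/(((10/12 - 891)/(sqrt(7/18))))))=-113687 * sqrt(14)/880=-483.38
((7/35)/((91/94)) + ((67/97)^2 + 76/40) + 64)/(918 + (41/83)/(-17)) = 804414208433/11090236532830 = 0.07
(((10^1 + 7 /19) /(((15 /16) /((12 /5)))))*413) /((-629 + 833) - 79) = 5207104 /59375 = 87.70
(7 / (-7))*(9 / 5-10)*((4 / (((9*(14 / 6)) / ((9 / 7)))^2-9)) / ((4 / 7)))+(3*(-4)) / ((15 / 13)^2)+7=-12463 / 6960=-1.79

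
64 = 64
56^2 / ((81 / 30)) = 31360 / 27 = 1161.48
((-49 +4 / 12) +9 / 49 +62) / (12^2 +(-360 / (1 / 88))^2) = 1987 / 147532513968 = 0.00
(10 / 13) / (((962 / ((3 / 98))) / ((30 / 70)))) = 45 / 4289558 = 0.00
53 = 53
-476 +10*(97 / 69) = -31874 / 69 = -461.94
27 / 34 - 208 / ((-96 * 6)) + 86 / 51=1739 / 612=2.84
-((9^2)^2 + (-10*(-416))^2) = -17312161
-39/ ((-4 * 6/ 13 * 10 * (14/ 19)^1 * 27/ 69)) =73853/ 10080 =7.33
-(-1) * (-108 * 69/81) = -92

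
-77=-77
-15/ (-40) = 0.38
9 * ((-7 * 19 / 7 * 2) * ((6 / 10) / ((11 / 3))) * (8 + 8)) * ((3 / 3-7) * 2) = 590976 / 55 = 10745.02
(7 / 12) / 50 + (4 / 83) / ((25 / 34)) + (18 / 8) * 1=23179 / 9960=2.33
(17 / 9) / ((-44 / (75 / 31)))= -0.10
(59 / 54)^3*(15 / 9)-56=-25427057 / 472392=-53.83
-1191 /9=-397 /3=-132.33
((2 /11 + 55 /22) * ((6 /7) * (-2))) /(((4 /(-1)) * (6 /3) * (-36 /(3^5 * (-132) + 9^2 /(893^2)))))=71864736597 /140351024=512.04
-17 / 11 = -1.55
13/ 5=2.60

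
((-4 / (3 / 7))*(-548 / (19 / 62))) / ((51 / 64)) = 60884992 / 2907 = 20944.27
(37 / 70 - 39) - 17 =-3883 / 70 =-55.47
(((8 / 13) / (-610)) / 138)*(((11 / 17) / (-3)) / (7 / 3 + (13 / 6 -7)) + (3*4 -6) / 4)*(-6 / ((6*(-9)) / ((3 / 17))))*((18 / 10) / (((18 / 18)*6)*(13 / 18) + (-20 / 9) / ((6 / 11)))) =-7281 / 4612187125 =-0.00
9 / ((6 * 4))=3 / 8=0.38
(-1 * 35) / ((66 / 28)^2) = -6860 / 1089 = -6.30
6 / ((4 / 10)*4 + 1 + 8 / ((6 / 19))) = 90 / 419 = 0.21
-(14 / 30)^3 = -0.10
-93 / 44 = -2.11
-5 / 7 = -0.71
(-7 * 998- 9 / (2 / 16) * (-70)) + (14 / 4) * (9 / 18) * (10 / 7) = -3887 / 2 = -1943.50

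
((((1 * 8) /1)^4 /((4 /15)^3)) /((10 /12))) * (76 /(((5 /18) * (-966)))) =-11819520 /161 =-73413.17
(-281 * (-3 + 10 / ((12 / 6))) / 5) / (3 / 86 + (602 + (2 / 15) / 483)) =-70033068 / 375110047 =-0.19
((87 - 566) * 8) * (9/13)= -34488/13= -2652.92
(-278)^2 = 77284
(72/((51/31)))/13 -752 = -165448/221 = -748.63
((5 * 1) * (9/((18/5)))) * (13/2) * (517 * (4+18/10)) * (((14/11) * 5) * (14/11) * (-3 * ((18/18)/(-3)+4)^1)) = -21705775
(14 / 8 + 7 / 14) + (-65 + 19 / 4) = -58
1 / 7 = 0.14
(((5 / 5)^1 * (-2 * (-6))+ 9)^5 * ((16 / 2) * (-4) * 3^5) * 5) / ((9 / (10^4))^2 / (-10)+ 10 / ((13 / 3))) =-688089336480000000000 / 9999999649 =-68808936063.19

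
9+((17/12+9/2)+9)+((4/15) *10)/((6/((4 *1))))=925/36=25.69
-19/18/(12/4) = -19/54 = -0.35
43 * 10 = 430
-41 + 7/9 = -362/9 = -40.22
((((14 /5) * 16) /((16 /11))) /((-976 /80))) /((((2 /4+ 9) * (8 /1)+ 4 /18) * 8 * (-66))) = 3 /47824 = 0.00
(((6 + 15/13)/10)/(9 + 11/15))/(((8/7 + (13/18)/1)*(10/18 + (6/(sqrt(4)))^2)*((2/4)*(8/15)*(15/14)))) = 1107351/76717160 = 0.01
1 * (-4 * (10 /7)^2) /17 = -400 /833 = -0.48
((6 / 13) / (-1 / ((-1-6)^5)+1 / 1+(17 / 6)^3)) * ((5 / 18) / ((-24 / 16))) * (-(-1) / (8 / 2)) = -1008420 / 1120643147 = -0.00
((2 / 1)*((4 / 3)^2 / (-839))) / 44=-8 / 83061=-0.00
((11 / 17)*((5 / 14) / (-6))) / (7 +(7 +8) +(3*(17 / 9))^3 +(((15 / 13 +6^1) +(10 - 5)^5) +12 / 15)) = -32175 / 2787593564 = -0.00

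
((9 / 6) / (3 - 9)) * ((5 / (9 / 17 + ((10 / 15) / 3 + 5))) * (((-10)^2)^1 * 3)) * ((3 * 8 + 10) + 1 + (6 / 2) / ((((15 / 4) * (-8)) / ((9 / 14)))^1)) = -11224845 / 4928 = -2277.77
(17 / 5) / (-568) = -17 / 2840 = -0.01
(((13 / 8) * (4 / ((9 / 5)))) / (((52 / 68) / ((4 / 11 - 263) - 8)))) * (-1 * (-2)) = -2556.01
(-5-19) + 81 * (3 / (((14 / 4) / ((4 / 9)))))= 48 / 7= 6.86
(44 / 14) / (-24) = -11 / 84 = -0.13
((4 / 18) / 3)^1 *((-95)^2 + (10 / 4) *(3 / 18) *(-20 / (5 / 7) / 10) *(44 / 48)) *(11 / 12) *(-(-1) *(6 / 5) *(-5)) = -3676.42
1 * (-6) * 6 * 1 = -36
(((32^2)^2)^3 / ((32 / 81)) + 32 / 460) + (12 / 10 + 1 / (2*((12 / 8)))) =1006824732694948086313 / 345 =2918332558536081409.60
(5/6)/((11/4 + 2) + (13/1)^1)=10/213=0.05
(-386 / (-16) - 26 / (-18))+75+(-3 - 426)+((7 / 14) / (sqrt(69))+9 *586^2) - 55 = sqrt(69) / 138+222493001 / 72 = 3090180.63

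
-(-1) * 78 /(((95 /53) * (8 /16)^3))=348.13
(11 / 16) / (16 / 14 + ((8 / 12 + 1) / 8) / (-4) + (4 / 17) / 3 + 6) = 0.10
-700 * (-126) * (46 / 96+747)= 131855325 / 2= 65927662.50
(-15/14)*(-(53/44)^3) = 2233155/1192576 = 1.87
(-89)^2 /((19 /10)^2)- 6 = 789934 /361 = 2188.18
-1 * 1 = -1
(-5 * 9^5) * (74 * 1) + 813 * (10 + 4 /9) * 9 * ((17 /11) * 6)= -232534386 /11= -21139489.64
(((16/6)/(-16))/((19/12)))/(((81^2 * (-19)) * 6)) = 1/7105563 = 0.00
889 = 889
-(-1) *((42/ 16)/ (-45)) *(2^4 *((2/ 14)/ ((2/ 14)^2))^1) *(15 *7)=-686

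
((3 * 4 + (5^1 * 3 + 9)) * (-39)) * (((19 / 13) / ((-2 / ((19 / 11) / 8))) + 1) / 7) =-52029 / 308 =-168.93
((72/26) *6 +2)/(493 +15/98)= 23716/628277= 0.04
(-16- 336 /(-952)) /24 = -133 /204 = -0.65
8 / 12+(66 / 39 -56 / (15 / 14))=-3244 / 65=-49.91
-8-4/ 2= -10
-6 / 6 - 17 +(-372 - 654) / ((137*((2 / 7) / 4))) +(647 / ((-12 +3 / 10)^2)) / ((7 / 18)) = -161461210 / 1458639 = -110.69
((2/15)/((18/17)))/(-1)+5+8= 1738/135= 12.87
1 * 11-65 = -54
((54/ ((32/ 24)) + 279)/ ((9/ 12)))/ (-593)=-426/ 593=-0.72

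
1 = 1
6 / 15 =2 / 5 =0.40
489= 489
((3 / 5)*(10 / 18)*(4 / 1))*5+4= 32 / 3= 10.67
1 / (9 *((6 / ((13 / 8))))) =0.03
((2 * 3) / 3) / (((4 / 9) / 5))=45 / 2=22.50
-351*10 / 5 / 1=-702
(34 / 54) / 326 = 17 / 8802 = 0.00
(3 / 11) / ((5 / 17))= 51 / 55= 0.93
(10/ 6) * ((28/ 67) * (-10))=-1400/ 201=-6.97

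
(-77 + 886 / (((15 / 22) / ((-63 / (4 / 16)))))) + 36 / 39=-21290209 / 65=-327541.68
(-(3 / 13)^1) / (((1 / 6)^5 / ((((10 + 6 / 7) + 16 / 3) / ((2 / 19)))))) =-276005.27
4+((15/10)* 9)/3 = 17/2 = 8.50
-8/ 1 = -8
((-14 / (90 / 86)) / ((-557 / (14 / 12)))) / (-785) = -0.00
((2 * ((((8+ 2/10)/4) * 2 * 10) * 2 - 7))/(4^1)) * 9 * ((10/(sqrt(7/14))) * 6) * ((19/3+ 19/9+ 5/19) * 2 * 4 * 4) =107208000 * sqrt(2)/19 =7979737.24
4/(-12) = -1/3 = -0.33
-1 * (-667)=667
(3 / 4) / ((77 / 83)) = 249 / 308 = 0.81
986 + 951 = 1937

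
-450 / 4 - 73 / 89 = -20171 / 178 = -113.32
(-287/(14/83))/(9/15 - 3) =17015/24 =708.96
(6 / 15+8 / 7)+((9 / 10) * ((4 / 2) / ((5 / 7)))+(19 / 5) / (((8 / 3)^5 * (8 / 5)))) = 187192359 / 45875200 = 4.08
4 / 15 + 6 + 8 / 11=1154 / 165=6.99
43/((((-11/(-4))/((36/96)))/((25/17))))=3225/374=8.62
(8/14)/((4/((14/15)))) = 2/15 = 0.13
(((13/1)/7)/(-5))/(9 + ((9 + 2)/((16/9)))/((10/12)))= -104/4599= -0.02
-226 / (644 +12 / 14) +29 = 64662 / 2257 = 28.65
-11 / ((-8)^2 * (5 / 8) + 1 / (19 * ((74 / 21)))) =-15466 / 56261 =-0.27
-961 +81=-880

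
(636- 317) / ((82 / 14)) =2233 / 41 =54.46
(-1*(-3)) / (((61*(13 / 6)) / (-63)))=-1134 / 793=-1.43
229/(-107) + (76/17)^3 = 45845355/525691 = 87.21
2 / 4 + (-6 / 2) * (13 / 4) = -37 / 4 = -9.25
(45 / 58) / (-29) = -45 / 1682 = -0.03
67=67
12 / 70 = 6 / 35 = 0.17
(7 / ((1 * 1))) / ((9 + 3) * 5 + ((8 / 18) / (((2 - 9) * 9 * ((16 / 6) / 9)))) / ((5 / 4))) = 735 / 6298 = 0.12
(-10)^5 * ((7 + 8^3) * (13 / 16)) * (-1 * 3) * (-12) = -1518075000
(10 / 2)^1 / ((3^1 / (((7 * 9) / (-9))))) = -35 / 3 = -11.67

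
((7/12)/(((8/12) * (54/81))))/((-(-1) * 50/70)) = 147/80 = 1.84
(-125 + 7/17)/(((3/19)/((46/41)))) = -617044/697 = -885.29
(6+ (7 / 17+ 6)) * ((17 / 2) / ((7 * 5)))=211 / 70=3.01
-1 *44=-44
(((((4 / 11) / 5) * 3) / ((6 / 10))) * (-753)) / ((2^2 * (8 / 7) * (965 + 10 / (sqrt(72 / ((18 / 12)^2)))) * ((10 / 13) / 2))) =-13224939 / 81947525 + 68523 * sqrt(2) / 327790100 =-0.16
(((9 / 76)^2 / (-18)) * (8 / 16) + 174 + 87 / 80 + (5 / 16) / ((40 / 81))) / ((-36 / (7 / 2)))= -94729439 / 5544960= -17.08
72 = 72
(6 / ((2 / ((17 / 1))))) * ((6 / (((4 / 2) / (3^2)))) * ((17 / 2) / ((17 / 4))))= 2754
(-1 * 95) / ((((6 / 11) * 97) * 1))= -1045 / 582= -1.80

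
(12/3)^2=16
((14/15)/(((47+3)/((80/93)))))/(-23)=-112/160425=-0.00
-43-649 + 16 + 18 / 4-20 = -691.50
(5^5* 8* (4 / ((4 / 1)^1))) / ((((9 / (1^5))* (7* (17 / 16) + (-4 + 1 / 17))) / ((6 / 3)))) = 13600000 / 8559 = 1588.97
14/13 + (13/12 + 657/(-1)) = -654.84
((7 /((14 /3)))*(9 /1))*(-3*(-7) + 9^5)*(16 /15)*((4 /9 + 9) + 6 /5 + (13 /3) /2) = 54486168 /5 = 10897233.60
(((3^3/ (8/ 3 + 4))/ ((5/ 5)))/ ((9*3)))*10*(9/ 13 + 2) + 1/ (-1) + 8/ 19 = 1709/ 494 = 3.46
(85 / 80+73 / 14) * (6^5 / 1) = 341658 / 7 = 48808.29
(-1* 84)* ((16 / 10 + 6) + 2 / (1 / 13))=-14112 / 5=-2822.40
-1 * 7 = -7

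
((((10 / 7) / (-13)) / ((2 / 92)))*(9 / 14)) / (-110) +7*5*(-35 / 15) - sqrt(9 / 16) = -6927439 / 84084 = -82.39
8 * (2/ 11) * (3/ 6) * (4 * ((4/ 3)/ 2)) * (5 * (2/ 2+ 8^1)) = 960/ 11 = 87.27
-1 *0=0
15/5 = 3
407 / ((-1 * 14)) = -407 / 14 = -29.07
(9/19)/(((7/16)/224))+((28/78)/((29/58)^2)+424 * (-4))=-1075960/741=-1452.04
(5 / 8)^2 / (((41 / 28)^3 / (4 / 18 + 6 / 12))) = 111475 / 1240578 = 0.09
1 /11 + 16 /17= 193 /187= 1.03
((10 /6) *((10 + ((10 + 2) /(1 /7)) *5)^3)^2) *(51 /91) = 537315859165000000 /91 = 5904569880934065.93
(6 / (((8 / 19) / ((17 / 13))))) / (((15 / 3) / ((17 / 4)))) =16473 / 1040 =15.84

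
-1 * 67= -67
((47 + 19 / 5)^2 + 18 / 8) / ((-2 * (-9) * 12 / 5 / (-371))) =-95825219 / 4320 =-22181.76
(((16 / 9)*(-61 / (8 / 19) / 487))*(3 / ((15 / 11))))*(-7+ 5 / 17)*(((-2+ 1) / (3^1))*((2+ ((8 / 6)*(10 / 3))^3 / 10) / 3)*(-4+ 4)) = 0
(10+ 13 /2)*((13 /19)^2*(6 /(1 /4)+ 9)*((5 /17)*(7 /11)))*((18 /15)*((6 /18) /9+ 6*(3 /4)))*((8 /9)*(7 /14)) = 6376370 /55233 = 115.44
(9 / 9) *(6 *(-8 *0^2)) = 0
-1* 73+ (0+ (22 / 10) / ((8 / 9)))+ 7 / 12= -8393 / 120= -69.94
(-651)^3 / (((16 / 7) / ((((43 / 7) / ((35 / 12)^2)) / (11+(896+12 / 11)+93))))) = -23969034243 / 275300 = -87065.14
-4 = -4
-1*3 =-3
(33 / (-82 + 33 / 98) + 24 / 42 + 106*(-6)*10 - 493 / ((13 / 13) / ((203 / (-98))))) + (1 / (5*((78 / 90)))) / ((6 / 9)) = -3887719532 / 728273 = -5338.27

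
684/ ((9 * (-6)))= -38/ 3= -12.67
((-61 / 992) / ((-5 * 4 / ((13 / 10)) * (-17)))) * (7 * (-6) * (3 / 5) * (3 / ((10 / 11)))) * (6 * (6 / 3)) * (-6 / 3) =-4945941 / 10540000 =-0.47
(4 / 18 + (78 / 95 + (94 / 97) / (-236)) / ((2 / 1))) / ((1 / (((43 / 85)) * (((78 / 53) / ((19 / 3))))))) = 6900512333 / 93073435150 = 0.07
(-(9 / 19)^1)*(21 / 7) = -27 / 19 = -1.42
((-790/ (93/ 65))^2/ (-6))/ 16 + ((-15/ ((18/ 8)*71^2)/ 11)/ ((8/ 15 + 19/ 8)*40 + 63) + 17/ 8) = -4913170908887777/ 1548134916372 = -3173.61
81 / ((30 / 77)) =2079 / 10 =207.90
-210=-210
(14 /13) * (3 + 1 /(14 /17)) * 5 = 295 /13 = 22.69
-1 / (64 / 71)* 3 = -213 / 64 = -3.33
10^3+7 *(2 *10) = 1140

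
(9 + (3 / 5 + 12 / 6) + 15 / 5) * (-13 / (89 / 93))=-88257 / 445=-198.33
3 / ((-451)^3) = -3 / 91733851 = -0.00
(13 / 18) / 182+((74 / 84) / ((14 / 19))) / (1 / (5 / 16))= 10657 / 28224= 0.38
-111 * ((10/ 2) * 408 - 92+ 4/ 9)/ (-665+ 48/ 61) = 325.61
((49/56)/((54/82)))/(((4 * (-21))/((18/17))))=-0.02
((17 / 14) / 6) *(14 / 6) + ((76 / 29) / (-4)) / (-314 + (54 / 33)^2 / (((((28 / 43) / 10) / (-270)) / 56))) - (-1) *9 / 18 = 38199969337 / 39291354468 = 0.97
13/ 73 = 0.18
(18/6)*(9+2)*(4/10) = 66/5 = 13.20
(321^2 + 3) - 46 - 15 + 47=103030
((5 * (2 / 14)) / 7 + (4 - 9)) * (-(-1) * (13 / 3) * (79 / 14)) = -41080 / 343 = -119.77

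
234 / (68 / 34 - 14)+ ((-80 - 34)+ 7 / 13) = -3457 / 26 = -132.96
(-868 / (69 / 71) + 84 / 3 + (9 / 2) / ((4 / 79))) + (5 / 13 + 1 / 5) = -27832109 / 35880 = -775.70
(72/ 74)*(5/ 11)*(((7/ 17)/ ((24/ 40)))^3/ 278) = 428750/ 833829447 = 0.00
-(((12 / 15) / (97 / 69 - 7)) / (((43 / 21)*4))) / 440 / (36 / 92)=3703 / 36515600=0.00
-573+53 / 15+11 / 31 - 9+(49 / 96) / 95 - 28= -171358417 / 282720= -606.11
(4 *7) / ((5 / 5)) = 28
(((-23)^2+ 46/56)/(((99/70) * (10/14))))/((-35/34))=-16813/33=-509.48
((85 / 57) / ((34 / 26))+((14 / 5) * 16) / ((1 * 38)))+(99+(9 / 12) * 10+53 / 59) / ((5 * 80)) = 6962201 / 2690400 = 2.59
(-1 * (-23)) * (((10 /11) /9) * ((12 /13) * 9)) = 19.30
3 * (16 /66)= 8 /11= 0.73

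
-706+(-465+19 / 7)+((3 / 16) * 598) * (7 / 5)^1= -283167 / 280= -1011.31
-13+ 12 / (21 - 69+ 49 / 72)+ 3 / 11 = -486484 / 37477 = -12.98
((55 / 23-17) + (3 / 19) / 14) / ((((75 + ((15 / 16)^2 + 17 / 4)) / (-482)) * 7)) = 5509884672 / 439244869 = 12.54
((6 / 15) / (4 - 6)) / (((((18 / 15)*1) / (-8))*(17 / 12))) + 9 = 169 / 17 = 9.94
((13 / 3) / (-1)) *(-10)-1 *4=118 / 3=39.33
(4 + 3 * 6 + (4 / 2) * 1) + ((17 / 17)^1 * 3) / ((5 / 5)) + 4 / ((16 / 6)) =57 / 2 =28.50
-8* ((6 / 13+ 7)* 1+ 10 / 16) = -841 / 13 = -64.69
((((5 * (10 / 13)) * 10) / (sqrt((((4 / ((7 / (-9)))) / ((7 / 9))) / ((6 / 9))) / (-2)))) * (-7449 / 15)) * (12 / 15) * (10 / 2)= -534800 * sqrt(3) / 27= -34307.44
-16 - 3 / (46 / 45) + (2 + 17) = 3 / 46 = 0.07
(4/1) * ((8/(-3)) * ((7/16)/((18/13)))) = -91/27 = -3.37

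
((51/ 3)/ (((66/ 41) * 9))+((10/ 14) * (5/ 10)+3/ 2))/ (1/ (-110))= -63005/ 189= -333.36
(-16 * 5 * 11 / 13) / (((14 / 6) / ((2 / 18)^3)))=-880 / 22113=-0.04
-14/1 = -14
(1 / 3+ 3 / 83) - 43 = -10615 / 249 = -42.63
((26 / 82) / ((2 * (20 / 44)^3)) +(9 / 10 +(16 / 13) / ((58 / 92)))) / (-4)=-2193132 / 1932125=-1.14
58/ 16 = 29/ 8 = 3.62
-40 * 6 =-240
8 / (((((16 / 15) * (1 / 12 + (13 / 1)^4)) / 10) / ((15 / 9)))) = 1500 / 342733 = 0.00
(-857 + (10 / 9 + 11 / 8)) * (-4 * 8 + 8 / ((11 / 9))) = 2153375 / 99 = 21751.26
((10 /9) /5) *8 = 16 /9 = 1.78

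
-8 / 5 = -1.60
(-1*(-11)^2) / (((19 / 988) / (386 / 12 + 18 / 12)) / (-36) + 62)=-7625904 / 3907487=-1.95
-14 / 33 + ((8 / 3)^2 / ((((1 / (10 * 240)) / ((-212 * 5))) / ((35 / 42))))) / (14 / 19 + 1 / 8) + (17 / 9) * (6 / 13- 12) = -2949144226076 / 168597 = -17492269.89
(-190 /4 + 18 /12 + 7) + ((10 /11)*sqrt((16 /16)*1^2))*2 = -409 /11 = -37.18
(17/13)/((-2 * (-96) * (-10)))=-17/24960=-0.00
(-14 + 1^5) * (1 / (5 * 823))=-13 / 4115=-0.00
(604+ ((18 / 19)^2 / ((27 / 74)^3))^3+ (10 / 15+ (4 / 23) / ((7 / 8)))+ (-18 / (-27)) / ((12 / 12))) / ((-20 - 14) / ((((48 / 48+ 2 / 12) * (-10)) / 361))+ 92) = 6.04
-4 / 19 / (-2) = 2 / 19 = 0.11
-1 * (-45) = 45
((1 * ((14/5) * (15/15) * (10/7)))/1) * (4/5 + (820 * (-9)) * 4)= -590384/5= -118076.80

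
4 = 4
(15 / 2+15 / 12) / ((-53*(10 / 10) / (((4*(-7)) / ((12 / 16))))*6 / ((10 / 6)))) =2450 / 1431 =1.71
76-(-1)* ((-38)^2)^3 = 3010936460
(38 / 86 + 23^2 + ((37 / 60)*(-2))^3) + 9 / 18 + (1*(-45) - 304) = 179.07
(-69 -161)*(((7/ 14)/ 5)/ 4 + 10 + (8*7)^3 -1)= -161575023/ 4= -40393755.75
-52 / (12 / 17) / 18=-221 / 54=-4.09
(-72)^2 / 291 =1728 / 97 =17.81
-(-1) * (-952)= -952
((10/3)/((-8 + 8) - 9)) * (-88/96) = 55/162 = 0.34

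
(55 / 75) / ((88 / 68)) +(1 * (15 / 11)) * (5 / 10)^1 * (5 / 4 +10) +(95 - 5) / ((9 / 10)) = 142873 / 1320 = 108.24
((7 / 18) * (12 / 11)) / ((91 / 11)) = 2 / 39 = 0.05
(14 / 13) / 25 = 14 / 325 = 0.04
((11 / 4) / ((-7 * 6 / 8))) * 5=-55 / 21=-2.62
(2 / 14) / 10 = 1 / 70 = 0.01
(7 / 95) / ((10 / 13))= 91 / 950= 0.10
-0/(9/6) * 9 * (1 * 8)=0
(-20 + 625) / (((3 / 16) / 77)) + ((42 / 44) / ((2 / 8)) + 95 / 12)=10932463 / 44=248465.07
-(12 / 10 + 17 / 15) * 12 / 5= -28 / 5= -5.60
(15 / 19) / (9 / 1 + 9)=0.04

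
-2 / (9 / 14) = -28 / 9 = -3.11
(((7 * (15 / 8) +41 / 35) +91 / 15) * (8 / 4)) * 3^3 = 30789 / 28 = 1099.61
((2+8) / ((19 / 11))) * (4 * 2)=880 / 19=46.32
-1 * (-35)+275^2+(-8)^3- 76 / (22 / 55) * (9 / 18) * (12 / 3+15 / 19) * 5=72873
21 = 21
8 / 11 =0.73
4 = 4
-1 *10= -10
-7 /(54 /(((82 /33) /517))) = -287 /460647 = -0.00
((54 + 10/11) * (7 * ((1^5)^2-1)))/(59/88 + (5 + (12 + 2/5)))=0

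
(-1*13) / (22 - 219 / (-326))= -4238 / 7391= -0.57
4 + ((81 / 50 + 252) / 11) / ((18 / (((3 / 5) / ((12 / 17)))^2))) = 2167201 / 440000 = 4.93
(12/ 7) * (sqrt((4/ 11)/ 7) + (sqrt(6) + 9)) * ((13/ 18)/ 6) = 26 * sqrt(77)/ 4851 + 13 * sqrt(6)/ 63 + 13/ 7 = 2.41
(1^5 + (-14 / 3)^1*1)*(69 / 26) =-9.73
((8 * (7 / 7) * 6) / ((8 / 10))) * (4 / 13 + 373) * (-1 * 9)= -2620620 / 13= -201586.15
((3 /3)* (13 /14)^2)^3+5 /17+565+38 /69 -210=3148535350573 /8832145728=356.49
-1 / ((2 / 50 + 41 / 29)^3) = -381078125 / 1170905464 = -0.33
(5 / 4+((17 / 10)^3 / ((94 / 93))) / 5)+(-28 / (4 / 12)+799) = 717.22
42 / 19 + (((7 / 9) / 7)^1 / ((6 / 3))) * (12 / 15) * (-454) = -15362 / 855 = -17.97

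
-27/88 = -0.31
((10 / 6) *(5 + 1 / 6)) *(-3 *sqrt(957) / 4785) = -31 *sqrt(957) / 5742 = -0.17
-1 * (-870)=870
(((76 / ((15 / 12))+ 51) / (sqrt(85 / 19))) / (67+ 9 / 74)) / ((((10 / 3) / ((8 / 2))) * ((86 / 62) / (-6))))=-1073592 * sqrt(1615) / 10554875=-4.09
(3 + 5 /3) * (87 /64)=203 /32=6.34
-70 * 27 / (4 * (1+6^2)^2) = -0.35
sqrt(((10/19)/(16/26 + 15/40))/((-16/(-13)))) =13 * sqrt(9785)/1957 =0.66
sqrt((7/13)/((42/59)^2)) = 1.03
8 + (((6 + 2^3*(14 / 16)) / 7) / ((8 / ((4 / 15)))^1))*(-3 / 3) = 1667 / 210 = 7.94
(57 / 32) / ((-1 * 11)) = -57 / 352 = -0.16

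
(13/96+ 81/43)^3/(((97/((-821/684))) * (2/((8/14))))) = -475400867202875/16334842304987136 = -0.03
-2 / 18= -1 / 9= -0.11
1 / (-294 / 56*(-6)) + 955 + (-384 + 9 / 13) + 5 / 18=572.00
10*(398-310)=880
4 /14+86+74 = 1122 /7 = 160.29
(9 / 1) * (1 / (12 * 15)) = 0.05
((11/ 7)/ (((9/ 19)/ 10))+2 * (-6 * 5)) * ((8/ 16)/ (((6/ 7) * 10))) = -169/ 108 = -1.56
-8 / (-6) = 4 / 3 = 1.33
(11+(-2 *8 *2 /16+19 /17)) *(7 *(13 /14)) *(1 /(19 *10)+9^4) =696844369 /1615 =431482.58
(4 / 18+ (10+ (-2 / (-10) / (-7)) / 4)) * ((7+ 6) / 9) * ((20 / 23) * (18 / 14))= 167323 / 10143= 16.50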